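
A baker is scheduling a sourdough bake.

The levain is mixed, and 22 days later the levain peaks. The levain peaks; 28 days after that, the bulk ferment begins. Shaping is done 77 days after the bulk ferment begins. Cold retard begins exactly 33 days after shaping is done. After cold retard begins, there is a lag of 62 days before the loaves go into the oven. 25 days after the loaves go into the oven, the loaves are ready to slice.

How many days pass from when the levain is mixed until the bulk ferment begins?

Causal path: the levain is mixed → the levain peaks → the bulk ferment begins.
Total delay along the path: 22 + 28 = 50 days.

50 days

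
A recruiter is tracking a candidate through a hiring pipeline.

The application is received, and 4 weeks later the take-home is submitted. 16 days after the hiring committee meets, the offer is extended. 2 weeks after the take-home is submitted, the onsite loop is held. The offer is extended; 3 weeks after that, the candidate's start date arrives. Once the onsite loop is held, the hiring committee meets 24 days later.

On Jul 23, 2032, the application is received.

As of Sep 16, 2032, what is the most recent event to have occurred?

The onsite loop is held

The application is received: Jul 23, 2032.
The take-home is submitted: Jul 23, 2032 + 4 weeks = Aug 20, 2032.
The onsite loop is held: Aug 20, 2032 + 2 weeks = Sep 3, 2032.
The hiring committee meets: Sep 3, 2032 + 24 days = Sep 27, 2032.
The offer is extended: Sep 27, 2032 + 16 days = Oct 13, 2032.
The candidate's start date arrives: Oct 13, 2032 + 3 weeks = Nov 3, 2032.
Sep 16, 2032 falls between when the onsite loop is held (Sep 3, 2032) and when the hiring committee meets (Sep 27, 2032).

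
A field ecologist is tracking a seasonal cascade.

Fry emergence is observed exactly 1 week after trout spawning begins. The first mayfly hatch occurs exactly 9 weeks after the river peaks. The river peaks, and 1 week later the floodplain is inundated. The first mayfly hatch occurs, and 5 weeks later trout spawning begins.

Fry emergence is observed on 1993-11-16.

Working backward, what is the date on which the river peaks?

Fry emergence is observed: Nov 16, 1993.
Trout spawning begins: Nov 16, 1993 − 1 week = Nov 9, 1993.
The first mayfly hatch occurs: Nov 9, 1993 − 5 weeks = Oct 5, 1993.
The river peaks: Oct 5, 1993 − 9 weeks = Aug 3, 1993.

1993-08-03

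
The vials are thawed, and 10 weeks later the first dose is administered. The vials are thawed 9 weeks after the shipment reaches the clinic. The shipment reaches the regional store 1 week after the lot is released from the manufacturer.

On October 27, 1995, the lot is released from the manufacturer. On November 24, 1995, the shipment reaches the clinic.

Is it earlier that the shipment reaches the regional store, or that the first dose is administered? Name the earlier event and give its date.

The lot is released from the manufacturer: Oct 27, 1995.
The shipment reaches the regional store: Oct 27, 1995 + 1 week = Nov 3, 1995.
The shipment reaches the clinic: Nov 24, 1995.
The vials are thawed: Nov 24, 1995 + 9 weeks = Jan 26, 1996.
The first dose is administered: Jan 26, 1996 + 10 weeks = Apr 5, 1996.
Comparing: the shipment reaches the regional store on Nov 3, 1995 vs the first dose is administered on Apr 5, 1996. Earlier: the shipment reaches the regional store.

The shipment reaches the regional store — November 3, 1995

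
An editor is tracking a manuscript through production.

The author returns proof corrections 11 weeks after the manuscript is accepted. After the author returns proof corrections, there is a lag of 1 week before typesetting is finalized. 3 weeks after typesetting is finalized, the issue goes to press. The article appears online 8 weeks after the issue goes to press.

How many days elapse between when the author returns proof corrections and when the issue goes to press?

28 days

Causal path: the author returns proof corrections → typesetting is finalized → the issue goes to press.
Total delay along the path: 1 + 3 weeks = 4 weeks = 28 days.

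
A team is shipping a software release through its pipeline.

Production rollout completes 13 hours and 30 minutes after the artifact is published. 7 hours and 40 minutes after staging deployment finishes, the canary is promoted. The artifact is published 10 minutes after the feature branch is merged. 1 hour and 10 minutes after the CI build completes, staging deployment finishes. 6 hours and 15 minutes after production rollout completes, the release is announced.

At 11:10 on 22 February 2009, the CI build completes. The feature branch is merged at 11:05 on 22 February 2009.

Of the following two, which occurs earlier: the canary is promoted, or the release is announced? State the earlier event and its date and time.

The canary is promoted — 20:00 on 22 February 2009

The CI build completes: 11:10 Feb 22, 2009.
Staging deployment finishes: 11:10 Feb 22, 2009 + 1h10m = 12:20 Feb 22, 2009.
The canary is promoted: 12:20 Feb 22, 2009 + 7h40m = 20:00 Feb 22, 2009.
The feature branch is merged: 11:05 Feb 22, 2009.
The artifact is published: 11:05 Feb 22, 2009 + 10m = 11:15 Feb 22, 2009.
Production rollout completes: 11:15 Feb 22, 2009 + 13h30m = 00:45 Feb 23, 2009.
The release is announced: 00:45 Feb 23, 2009 + 6h15m = 07:00 Feb 23, 2009.
Comparing: the canary is promoted at 20:00 Feb 22, 2009 vs the release is announced at 07:00 Feb 23, 2009. Earlier: the canary is promoted.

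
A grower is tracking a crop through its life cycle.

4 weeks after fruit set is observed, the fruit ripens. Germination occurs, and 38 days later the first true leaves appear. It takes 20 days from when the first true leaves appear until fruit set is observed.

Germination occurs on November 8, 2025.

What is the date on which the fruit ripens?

Germination occurs: Nov 8, 2025.
The first true leaves appear: Nov 8, 2025 + 38 days = Dec 16, 2025.
Fruit set is observed: Dec 16, 2025 + 20 days = Jan 5, 2026.
The fruit ripens: Jan 5, 2026 + 4 weeks = Feb 2, 2026.

February 2, 2026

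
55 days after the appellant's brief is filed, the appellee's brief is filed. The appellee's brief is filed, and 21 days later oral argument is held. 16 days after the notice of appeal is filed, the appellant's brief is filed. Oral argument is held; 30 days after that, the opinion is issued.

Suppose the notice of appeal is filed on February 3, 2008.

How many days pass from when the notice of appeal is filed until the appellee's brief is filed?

Causal path: the notice of appeal is filed → the appellant's brief is filed → the appellee's brief is filed.
Total delay along the path: 16 + 55 = 71 days.

71 days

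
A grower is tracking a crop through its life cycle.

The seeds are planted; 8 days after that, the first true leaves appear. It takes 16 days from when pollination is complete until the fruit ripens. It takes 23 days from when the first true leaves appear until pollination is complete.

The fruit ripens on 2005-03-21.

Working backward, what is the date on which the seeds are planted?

The fruit ripens: Mar 21, 2005.
Pollination is complete: Mar 21, 2005 − 16 days = Mar 5, 2005.
The first true leaves appear: Mar 5, 2005 − 23 days = Feb 10, 2005.
The seeds are planted: Feb 10, 2005 − 8 days = Feb 2, 2005.

2005-02-02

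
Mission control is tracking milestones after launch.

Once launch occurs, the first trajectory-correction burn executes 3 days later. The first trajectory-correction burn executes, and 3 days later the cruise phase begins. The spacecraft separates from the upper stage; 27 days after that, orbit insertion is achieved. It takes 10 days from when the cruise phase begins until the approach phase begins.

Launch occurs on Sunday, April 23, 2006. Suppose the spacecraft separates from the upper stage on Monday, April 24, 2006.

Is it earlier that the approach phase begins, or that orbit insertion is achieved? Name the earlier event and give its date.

Launch occurs: Apr 23, 2006.
The first trajectory-correction burn executes: Apr 23, 2006 + 3 days = Apr 26, 2006.
The cruise phase begins: Apr 26, 2006 + 3 days = Apr 29, 2006.
The approach phase begins: Apr 29, 2006 + 10 days = May 9, 2006.
The spacecraft separates from the upper stage: Apr 24, 2006.
Orbit insertion is achieved: Apr 24, 2006 + 27 days = May 21, 2006.
Comparing: the approach phase begins on May 9, 2006 vs orbit insertion is achieved on May 21, 2006. Earlier: the approach phase begins.

The approach phase begins — Tuesday, May 9, 2006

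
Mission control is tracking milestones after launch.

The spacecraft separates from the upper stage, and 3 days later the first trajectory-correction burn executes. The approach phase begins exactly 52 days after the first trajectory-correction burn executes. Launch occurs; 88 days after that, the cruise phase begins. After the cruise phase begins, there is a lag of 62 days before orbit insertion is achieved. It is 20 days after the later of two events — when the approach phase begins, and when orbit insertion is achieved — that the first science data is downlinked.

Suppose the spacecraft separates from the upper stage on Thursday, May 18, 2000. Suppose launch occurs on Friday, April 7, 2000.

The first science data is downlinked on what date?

The spacecraft separates from the upper stage: May 18, 2000.
The first trajectory-correction burn executes: May 18, 2000 + 3 days = May 21, 2000.
The approach phase begins: May 21, 2000 + 52 days = Jul 12, 2000.
Launch occurs: Apr 7, 2000.
The cruise phase begins: Apr 7, 2000 + 88 days = Jul 4, 2000.
Orbit insertion is achieved: Jul 4, 2000 + 62 days = Sep 4, 2000.
Both prerequisites met — the approach phase begins (Jul 12, 2000), orbit insertion is achieved (Sep 4, 2000); the later is Sep 4, 2000.
The first science data is downlinked: Sep 4, 2000 + 20 days = Sep 24, 2000.

Sunday, September 24, 2000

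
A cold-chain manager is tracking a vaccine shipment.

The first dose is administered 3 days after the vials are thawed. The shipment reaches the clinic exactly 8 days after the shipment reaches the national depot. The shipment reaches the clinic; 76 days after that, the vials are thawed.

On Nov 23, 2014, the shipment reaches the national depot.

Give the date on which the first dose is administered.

The shipment reaches the national depot: Nov 23, 2014.
The shipment reaches the clinic: Nov 23, 2014 + 8 days = Dec 1, 2014.
The vials are thawed: Dec 1, 2014 + 76 days = Feb 15, 2015.
The first dose is administered: Feb 15, 2015 + 3 days = Feb 18, 2015.

Feb 18, 2015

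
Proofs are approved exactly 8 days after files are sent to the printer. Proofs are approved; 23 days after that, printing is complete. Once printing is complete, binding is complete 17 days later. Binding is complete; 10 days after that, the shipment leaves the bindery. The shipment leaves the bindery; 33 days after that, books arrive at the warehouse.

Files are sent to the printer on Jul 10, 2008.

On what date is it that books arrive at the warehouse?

Oct 9, 2008

Files are sent to the printer: Jul 10, 2008.
Proofs are approved: Jul 10, 2008 + 8 days = Jul 18, 2008.
Printing is complete: Jul 18, 2008 + 23 days = Aug 10, 2008.
Binding is complete: Aug 10, 2008 + 17 days = Aug 27, 2008.
The shipment leaves the bindery: Aug 27, 2008 + 10 days = Sep 6, 2008.
Books arrive at the warehouse: Sep 6, 2008 + 33 days = Oct 9, 2008.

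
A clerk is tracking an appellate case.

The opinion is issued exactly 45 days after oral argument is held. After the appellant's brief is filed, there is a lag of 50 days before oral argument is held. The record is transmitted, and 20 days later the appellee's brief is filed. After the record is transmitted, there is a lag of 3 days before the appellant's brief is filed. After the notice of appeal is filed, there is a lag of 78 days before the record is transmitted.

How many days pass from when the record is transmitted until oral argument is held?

53 days

Causal path: the record is transmitted → the appellant's brief is filed → oral argument is held.
Total delay along the path: 3 + 50 = 53 days.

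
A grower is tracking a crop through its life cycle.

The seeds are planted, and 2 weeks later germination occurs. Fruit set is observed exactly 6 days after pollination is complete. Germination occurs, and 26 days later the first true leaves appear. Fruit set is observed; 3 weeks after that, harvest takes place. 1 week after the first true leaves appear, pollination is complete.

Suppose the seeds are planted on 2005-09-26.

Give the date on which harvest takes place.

2005-12-09

The seeds are planted: Sep 26, 2005.
Germination occurs: Sep 26, 2005 + 2 weeks = Oct 10, 2005.
The first true leaves appear: Oct 10, 2005 + 26 days = Nov 5, 2005.
Pollination is complete: Nov 5, 2005 + 1 week = Nov 12, 2005.
Fruit set is observed: Nov 12, 2005 + 6 days = Nov 18, 2005.
Harvest takes place: Nov 18, 2005 + 3 weeks = Dec 9, 2005.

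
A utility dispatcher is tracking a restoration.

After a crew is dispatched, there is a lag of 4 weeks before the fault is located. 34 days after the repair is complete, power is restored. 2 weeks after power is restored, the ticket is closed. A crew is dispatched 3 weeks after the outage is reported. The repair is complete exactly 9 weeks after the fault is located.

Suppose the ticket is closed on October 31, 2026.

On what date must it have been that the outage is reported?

May 24, 2026

The ticket is closed: Oct 31, 2026.
Power is restored: Oct 31, 2026 − 2 weeks = Oct 17, 2026.
The repair is complete: Oct 17, 2026 − 34 days = Sep 13, 2026.
The fault is located: Sep 13, 2026 − 9 weeks = Jul 12, 2026.
A crew is dispatched: Jul 12, 2026 − 4 weeks = Jun 14, 2026.
The outage is reported: Jun 14, 2026 − 3 weeks = May 24, 2026.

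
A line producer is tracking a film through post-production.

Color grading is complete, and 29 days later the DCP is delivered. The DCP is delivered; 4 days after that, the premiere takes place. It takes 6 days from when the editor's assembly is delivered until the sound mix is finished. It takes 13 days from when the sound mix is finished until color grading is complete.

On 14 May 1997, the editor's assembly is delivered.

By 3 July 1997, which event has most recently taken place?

The editor's assembly is delivered: May 14, 1997.
The sound mix is finished: May 14, 1997 + 6 days = May 20, 1997.
Color grading is complete: May 20, 1997 + 13 days = Jun 2, 1997.
The DCP is delivered: Jun 2, 1997 + 29 days = Jul 1, 1997.
The premiere takes place: Jul 1, 1997 + 4 days = Jul 5, 1997.
Jul 3, 1997 falls between when the DCP is delivered (Jul 1, 1997) and when the premiere takes place (Jul 5, 1997).

The DCP is delivered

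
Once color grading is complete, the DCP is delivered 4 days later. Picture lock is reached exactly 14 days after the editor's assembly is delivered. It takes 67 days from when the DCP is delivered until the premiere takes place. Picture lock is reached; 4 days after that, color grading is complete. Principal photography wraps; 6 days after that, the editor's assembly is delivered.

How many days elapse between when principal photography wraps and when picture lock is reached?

Causal path: principal photography wraps → the editor's assembly is delivered → picture lock is reached.
Total delay along the path: 6 + 14 = 20 days.

20 days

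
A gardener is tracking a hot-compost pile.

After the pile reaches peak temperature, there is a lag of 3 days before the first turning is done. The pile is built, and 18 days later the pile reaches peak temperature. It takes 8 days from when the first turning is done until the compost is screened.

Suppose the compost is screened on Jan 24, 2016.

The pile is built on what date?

The compost is screened: Jan 24, 2016.
The first turning is done: Jan 24, 2016 − 8 days = Jan 16, 2016.
The pile reaches peak temperature: Jan 16, 2016 − 3 days = Jan 13, 2016.
The pile is built: Jan 13, 2016 − 18 days = Dec 26, 2015.

Dec 26, 2015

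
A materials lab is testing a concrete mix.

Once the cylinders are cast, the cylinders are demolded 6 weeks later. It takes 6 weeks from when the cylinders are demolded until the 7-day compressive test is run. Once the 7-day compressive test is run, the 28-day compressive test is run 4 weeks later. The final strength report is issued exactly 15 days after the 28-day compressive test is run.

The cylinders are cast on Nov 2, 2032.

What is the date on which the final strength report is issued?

Mar 9, 2033

The cylinders are cast: Nov 2, 2032.
The cylinders are demolded: Nov 2, 2032 + 6 weeks = Dec 14, 2032.
The 7-day compressive test is run: Dec 14, 2032 + 6 weeks = Jan 25, 2033.
The 28-day compressive test is run: Jan 25, 2033 + 4 weeks = Feb 22, 2033.
The final strength report is issued: Feb 22, 2033 + 15 days = Mar 9, 2033.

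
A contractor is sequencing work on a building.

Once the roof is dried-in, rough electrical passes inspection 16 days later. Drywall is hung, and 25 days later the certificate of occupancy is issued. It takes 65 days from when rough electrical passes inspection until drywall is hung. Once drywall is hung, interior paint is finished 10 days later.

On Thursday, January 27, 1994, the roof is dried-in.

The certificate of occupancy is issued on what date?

The roof is dried-in: Jan 27, 1994.
Rough electrical passes inspection: Jan 27, 1994 + 16 days = Feb 12, 1994.
Drywall is hung: Feb 12, 1994 + 65 days = Apr 18, 1994.
The certificate of occupancy is issued: Apr 18, 1994 + 25 days = May 13, 1994.

Friday, May 13, 1994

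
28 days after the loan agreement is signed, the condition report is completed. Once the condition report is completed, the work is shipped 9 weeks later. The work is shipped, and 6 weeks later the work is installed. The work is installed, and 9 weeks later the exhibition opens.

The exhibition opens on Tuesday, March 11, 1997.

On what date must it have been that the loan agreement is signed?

Tuesday, August 27, 1996

The exhibition opens: Mar 11, 1997.
The work is installed: Mar 11, 1997 − 9 weeks = Jan 7, 1997.
The work is shipped: Jan 7, 1997 − 6 weeks = Nov 26, 1996.
The condition report is completed: Nov 26, 1996 − 9 weeks = Sep 24, 1996.
The loan agreement is signed: Sep 24, 1996 − 28 days = Aug 27, 1996.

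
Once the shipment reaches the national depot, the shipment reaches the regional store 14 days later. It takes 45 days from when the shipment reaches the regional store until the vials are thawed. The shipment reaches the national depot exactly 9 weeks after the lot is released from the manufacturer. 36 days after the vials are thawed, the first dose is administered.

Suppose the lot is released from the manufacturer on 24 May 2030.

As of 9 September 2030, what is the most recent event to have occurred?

The lot is released from the manufacturer: May 24, 2030.
The shipment reaches the national depot: May 24, 2030 + 9 weeks = Jul 26, 2030.
The shipment reaches the regional store: Jul 26, 2030 + 14 days = Aug 9, 2030.
The vials are thawed: Aug 9, 2030 + 45 days = Sep 23, 2030.
The first dose is administered: Sep 23, 2030 + 36 days = Oct 29, 2030.
Sep 9, 2030 falls between when the shipment reaches the regional store (Aug 9, 2030) and when the vials are thawed (Sep 23, 2030).

The shipment reaches the regional store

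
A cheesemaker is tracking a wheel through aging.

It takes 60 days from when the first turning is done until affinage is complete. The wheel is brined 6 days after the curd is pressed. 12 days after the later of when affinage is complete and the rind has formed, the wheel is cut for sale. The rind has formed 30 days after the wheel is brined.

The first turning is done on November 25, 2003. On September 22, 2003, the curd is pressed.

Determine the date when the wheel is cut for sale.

February 5, 2004

The first turning is done: Nov 25, 2003.
Affinage is complete: Nov 25, 2003 + 60 days = Jan 24, 2004.
The curd is pressed: Sep 22, 2003.
The wheel is brined: Sep 22, 2003 + 6 days = Sep 28, 2003.
The rind has formed: Sep 28, 2003 + 30 days = Oct 28, 2003.
Both prerequisites met — affinage is complete (Jan 24, 2004), the rind has formed (Oct 28, 2003); the later is Jan 24, 2004.
The wheel is cut for sale: Jan 24, 2004 + 12 days = Feb 5, 2004.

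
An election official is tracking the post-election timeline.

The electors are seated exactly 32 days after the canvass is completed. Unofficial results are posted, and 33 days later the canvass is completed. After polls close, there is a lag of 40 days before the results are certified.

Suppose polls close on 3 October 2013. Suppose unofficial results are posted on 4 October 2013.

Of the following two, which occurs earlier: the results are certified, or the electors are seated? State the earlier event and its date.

Polls close: Oct 3, 2013.
The results are certified: Oct 3, 2013 + 40 days = Nov 12, 2013.
Unofficial results are posted: Oct 4, 2013.
The canvass is completed: Oct 4, 2013 + 33 days = Nov 6, 2013.
The electors are seated: Nov 6, 2013 + 32 days = Dec 8, 2013.
Comparing: the results are certified on Nov 12, 2013 vs the electors are seated on Dec 8, 2013. Earlier: the results are certified.

The results are certified — 12 November 2013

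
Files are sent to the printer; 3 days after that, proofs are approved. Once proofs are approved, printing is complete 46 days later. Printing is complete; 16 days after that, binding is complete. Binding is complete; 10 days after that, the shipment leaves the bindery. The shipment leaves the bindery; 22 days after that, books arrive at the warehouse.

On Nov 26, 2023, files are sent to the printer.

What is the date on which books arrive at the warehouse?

Mar 2, 2024

Files are sent to the printer: Nov 26, 2023.
Proofs are approved: Nov 26, 2023 + 3 days = Nov 29, 2023.
Printing is complete: Nov 29, 2023 + 46 days = Jan 14, 2024.
Binding is complete: Jan 14, 2024 + 16 days = Jan 30, 2024.
The shipment leaves the bindery: Jan 30, 2024 + 10 days = Feb 9, 2024.
Books arrive at the warehouse: Feb 9, 2024 + 22 days = Mar 2, 2024.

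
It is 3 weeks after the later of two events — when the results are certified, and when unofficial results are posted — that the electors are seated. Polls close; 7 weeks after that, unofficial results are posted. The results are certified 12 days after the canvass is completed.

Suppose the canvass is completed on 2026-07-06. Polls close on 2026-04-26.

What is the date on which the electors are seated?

The canvass is completed: Jul 6, 2026.
The results are certified: Jul 6, 2026 + 12 days = Jul 18, 2026.
Polls close: Apr 26, 2026.
Unofficial results are posted: Apr 26, 2026 + 7 weeks = Jun 14, 2026.
Both prerequisites met — the results are certified (Jul 18, 2026), unofficial results are posted (Jun 14, 2026); the later is Jul 18, 2026.
The electors are seated: Jul 18, 2026 + 3 weeks = Aug 8, 2026.

2026-08-08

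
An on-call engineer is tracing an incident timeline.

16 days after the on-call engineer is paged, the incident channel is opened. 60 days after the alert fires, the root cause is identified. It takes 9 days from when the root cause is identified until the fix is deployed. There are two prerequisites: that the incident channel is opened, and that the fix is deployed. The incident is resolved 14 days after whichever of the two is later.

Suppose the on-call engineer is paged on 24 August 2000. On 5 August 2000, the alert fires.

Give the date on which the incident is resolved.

27 October 2000

The on-call engineer is paged: Aug 24, 2000.
The incident channel is opened: Aug 24, 2000 + 16 days = Sep 9, 2000.
The alert fires: Aug 5, 2000.
The root cause is identified: Aug 5, 2000 + 60 days = Oct 4, 2000.
The fix is deployed: Oct 4, 2000 + 9 days = Oct 13, 2000.
Both prerequisites met — the incident channel is opened (Sep 9, 2000), the fix is deployed (Oct 13, 2000); the later is Oct 13, 2000.
The incident is resolved: Oct 13, 2000 + 14 days = Oct 27, 2000.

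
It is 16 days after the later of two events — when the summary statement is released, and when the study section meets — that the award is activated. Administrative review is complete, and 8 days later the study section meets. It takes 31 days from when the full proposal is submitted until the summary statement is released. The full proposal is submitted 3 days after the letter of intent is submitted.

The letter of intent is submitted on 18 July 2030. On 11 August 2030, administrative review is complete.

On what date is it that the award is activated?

6 September 2030

The letter of intent is submitted: Jul 18, 2030.
The full proposal is submitted: Jul 18, 2030 + 3 days = Jul 21, 2030.
The summary statement is released: Jul 21, 2030 + 31 days = Aug 21, 2030.
Administrative review is complete: Aug 11, 2030.
The study section meets: Aug 11, 2030 + 8 days = Aug 19, 2030.
Both prerequisites met — the summary statement is released (Aug 21, 2030), the study section meets (Aug 19, 2030); the later is Aug 21, 2030.
The award is activated: Aug 21, 2030 + 16 days = Sep 6, 2030.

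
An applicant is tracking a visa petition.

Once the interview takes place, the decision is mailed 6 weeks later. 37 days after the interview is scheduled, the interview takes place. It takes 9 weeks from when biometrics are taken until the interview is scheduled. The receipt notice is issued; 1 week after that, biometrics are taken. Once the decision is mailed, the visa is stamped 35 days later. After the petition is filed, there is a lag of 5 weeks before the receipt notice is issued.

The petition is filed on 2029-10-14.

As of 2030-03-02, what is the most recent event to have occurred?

The petition is filed: Oct 14, 2029.
The receipt notice is issued: Oct 14, 2029 + 5 weeks = Nov 18, 2029.
Biometrics are taken: Nov 18, 2029 + 1 week = Nov 25, 2029.
The interview is scheduled: Nov 25, 2029 + 9 weeks = Jan 27, 2030.
The interview takes place: Jan 27, 2030 + 37 days = Mar 5, 2030.
The decision is mailed: Mar 5, 2030 + 6 weeks = Apr 16, 2030.
The visa is stamped: Apr 16, 2030 + 35 days = May 21, 2030.
Mar 2, 2030 falls between when the interview is scheduled (Jan 27, 2030) and when the interview takes place (Mar 5, 2030).

The interview is scheduled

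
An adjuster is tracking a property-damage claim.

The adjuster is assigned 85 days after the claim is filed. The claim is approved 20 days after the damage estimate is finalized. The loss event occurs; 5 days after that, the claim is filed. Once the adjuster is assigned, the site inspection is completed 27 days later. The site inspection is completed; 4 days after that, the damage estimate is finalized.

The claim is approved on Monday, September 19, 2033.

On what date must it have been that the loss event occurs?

The claim is approved: Sep 19, 2033.
The damage estimate is finalized: Sep 19, 2033 − 20 days = Aug 30, 2033.
The site inspection is completed: Aug 30, 2033 − 4 days = Aug 26, 2033.
The adjuster is assigned: Aug 26, 2033 − 27 days = Jul 30, 2033.
The claim is filed: Jul 30, 2033 − 85 days = May 6, 2033.
The loss event occurs: May 6, 2033 − 5 days = May 1, 2033.

Sunday, May 1, 2033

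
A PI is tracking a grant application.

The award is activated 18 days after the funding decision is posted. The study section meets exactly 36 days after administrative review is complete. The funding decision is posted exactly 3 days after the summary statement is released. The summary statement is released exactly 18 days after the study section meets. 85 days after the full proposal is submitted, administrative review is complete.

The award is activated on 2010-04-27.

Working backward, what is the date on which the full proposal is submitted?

The award is activated: Apr 27, 2010.
The funding decision is posted: Apr 27, 2010 − 18 days = Apr 9, 2010.
The summary statement is released: Apr 9, 2010 − 3 days = Apr 6, 2010.
The study section meets: Apr 6, 2010 − 18 days = Mar 19, 2010.
Administrative review is complete: Mar 19, 2010 − 36 days = Feb 11, 2010.
The full proposal is submitted: Feb 11, 2010 − 85 days = Nov 18, 2009.

2009-11-18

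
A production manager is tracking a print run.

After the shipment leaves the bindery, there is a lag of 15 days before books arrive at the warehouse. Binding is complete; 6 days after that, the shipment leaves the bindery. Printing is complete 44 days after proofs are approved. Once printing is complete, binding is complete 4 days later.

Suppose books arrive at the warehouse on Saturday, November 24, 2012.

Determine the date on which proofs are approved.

Books arrive at the warehouse: Nov 24, 2012.
The shipment leaves the bindery: Nov 24, 2012 − 15 days = Nov 9, 2012.
Binding is complete: Nov 9, 2012 − 6 days = Nov 3, 2012.
Printing is complete: Nov 3, 2012 − 4 days = Oct 30, 2012.
Proofs are approved: Oct 30, 2012 − 44 days = Sep 16, 2012.

Sunday, September 16, 2012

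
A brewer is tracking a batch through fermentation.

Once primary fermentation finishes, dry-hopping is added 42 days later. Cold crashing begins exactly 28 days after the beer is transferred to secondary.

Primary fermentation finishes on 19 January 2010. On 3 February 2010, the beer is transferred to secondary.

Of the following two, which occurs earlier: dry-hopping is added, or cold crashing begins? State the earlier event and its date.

Dry-hopping is added — 2 March 2010

Primary fermentation finishes: Jan 19, 2010.
Dry-hopping is added: Jan 19, 2010 + 42 days = Mar 2, 2010.
The beer is transferred to secondary: Feb 3, 2010.
Cold crashing begins: Feb 3, 2010 + 28 days = Mar 3, 2010.
Comparing: dry-hopping is added on Mar 2, 2010 vs cold crashing begins on Mar 3, 2010. Earlier: dry-hopping is added.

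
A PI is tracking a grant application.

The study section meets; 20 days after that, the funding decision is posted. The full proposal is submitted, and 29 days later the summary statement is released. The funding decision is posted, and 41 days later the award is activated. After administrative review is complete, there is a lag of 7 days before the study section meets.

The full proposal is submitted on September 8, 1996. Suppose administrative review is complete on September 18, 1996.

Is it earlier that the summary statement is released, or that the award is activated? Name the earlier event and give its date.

The summary statement is released — October 7, 1996

The full proposal is submitted: Sep 8, 1996.
The summary statement is released: Sep 8, 1996 + 29 days = Oct 7, 1996.
Administrative review is complete: Sep 18, 1996.
The study section meets: Sep 18, 1996 + 7 days = Sep 25, 1996.
The funding decision is posted: Sep 25, 1996 + 20 days = Oct 15, 1996.
The award is activated: Oct 15, 1996 + 41 days = Nov 25, 1996.
Comparing: the summary statement is released on Oct 7, 1996 vs the award is activated on Nov 25, 1996. Earlier: the summary statement is released.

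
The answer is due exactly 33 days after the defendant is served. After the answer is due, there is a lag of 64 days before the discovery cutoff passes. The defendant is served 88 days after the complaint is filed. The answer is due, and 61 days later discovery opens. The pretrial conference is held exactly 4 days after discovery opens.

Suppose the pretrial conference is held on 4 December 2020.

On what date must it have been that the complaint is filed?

The pretrial conference is held: Dec 4, 2020.
Discovery opens: Dec 4, 2020 − 4 days = Nov 30, 2020.
The answer is due: Nov 30, 2020 − 61 days = Sep 30, 2020.
The defendant is served: Sep 30, 2020 − 33 days = Aug 28, 2020.
The complaint is filed: Aug 28, 2020 − 88 days = Jun 1, 2020.

1 June 2020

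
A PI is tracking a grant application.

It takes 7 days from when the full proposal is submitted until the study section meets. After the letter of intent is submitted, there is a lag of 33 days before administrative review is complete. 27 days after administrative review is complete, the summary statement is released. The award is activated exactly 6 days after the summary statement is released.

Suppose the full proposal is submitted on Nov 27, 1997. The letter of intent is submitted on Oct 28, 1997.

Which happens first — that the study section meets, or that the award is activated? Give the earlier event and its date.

The study section meets — Dec 4, 1997

The full proposal is submitted: Nov 27, 1997.
The study section meets: Nov 27, 1997 + 7 days = Dec 4, 1997.
The letter of intent is submitted: Oct 28, 1997.
Administrative review is complete: Oct 28, 1997 + 33 days = Nov 30, 1997.
The summary statement is released: Nov 30, 1997 + 27 days = Dec 27, 1997.
The award is activated: Dec 27, 1997 + 6 days = Jan 2, 1998.
Comparing: the study section meets on Dec 4, 1997 vs the award is activated on Jan 2, 1998. Earlier: the study section meets.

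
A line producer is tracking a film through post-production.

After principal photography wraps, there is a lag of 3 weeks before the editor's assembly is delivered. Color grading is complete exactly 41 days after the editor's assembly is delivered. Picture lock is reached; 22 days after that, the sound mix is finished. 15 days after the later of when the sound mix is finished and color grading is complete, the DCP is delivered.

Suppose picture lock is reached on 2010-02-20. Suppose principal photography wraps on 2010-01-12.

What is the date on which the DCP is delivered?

Picture lock is reached: Feb 20, 2010.
The sound mix is finished: Feb 20, 2010 + 22 days = Mar 14, 2010.
Principal photography wraps: Jan 12, 2010.
The editor's assembly is delivered: Jan 12, 2010 + 3 weeks = Feb 2, 2010.
Color grading is complete: Feb 2, 2010 + 41 days = Mar 15, 2010.
Both prerequisites met — the sound mix is finished (Mar 14, 2010), color grading is complete (Mar 15, 2010); the later is Mar 15, 2010.
The DCP is delivered: Mar 15, 2010 + 15 days = Mar 30, 2010.

2010-03-30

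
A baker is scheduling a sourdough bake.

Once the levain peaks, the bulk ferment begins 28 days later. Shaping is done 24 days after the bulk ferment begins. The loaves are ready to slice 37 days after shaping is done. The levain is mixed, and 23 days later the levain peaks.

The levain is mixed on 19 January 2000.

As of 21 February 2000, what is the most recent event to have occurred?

The levain is mixed: Jan 19, 2000.
The levain peaks: Jan 19, 2000 + 23 days = Feb 11, 2000.
The bulk ferment begins: Feb 11, 2000 + 28 days = Mar 10, 2000.
Shaping is done: Mar 10, 2000 + 24 days = Apr 3, 2000.
The loaves are ready to slice: Apr 3, 2000 + 37 days = May 10, 2000.
Feb 21, 2000 falls between when the levain peaks (Feb 11, 2000) and when the bulk ferment begins (Mar 10, 2000).

The levain peaks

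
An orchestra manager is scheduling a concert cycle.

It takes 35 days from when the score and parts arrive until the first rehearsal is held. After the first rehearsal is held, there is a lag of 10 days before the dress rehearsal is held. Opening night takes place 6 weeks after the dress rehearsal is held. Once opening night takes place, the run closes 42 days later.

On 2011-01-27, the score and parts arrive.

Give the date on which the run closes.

The score and parts arrive: Jan 27, 2011.
The first rehearsal is held: Jan 27, 2011 + 35 days = Mar 3, 2011.
The dress rehearsal is held: Mar 3, 2011 + 10 days = Mar 13, 2011.
Opening night takes place: Mar 13, 2011 + 6 weeks = Apr 24, 2011.
The run closes: Apr 24, 2011 + 42 days = Jun 5, 2011.

2011-06-05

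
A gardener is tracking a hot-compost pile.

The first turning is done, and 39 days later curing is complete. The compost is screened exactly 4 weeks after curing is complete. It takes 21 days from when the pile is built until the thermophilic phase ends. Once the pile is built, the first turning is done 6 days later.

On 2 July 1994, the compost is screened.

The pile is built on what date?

20 April 1994

The compost is screened: Jul 2, 1994.
Curing is complete: Jul 2, 1994 − 4 weeks = Jun 4, 1994.
The first turning is done: Jun 4, 1994 − 39 days = Apr 26, 1994.
The pile is built: Apr 26, 1994 − 6 days = Apr 20, 1994.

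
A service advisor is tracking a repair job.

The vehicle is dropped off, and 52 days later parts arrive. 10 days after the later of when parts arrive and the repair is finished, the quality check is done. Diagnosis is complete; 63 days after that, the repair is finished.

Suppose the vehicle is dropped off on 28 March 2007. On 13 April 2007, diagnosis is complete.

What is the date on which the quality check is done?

The vehicle is dropped off: Mar 28, 2007.
Parts arrive: Mar 28, 2007 + 52 days = May 19, 2007.
Diagnosis is complete: Apr 13, 2007.
The repair is finished: Apr 13, 2007 + 63 days = Jun 15, 2007.
Both prerequisites met — parts arrive (May 19, 2007), the repair is finished (Jun 15, 2007); the later is Jun 15, 2007.
The quality check is done: Jun 15, 2007 + 10 days = Jun 25, 2007.

25 June 2007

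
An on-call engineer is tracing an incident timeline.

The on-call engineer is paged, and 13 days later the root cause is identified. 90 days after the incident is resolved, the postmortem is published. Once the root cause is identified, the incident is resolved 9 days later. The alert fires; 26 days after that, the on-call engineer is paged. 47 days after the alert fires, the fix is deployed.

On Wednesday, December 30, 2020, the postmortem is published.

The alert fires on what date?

Friday, August 14, 2020

The postmortem is published: Dec 30, 2020.
The incident is resolved: Dec 30, 2020 − 90 days = Oct 1, 2020.
The root cause is identified: Oct 1, 2020 − 9 days = Sep 22, 2020.
The on-call engineer is paged: Sep 22, 2020 − 13 days = Sep 9, 2020.
The alert fires: Sep 9, 2020 − 26 days = Aug 14, 2020.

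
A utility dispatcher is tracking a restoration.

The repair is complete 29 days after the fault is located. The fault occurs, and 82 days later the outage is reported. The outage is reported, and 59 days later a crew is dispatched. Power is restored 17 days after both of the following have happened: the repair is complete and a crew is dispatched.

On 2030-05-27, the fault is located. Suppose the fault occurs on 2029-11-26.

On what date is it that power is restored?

2030-07-12

The fault is located: May 27, 2030.
The repair is complete: May 27, 2030 + 29 days = Jun 25, 2030.
The fault occurs: Nov 26, 2029.
The outage is reported: Nov 26, 2029 + 82 days = Feb 16, 2030.
A crew is dispatched: Feb 16, 2030 + 59 days = Apr 16, 2030.
Both prerequisites met — the repair is complete (Jun 25, 2030), a crew is dispatched (Apr 16, 2030); the later is Jun 25, 2030.
Power is restored: Jun 25, 2030 + 17 days = Jul 12, 2030.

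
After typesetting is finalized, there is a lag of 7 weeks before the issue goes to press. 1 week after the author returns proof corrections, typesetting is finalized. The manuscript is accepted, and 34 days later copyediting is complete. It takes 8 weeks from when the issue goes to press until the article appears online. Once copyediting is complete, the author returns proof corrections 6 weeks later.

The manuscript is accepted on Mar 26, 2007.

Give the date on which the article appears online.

The manuscript is accepted: Mar 26, 2007.
Copyediting is complete: Mar 26, 2007 + 34 days = Apr 29, 2007.
The author returns proof corrections: Apr 29, 2007 + 6 weeks = Jun 10, 2007.
Typesetting is finalized: Jun 10, 2007 + 1 week = Jun 17, 2007.
The issue goes to press: Jun 17, 2007 + 7 weeks = Aug 5, 2007.
The article appears online: Aug 5, 2007 + 8 weeks = Sep 30, 2007.

Sep 30, 2007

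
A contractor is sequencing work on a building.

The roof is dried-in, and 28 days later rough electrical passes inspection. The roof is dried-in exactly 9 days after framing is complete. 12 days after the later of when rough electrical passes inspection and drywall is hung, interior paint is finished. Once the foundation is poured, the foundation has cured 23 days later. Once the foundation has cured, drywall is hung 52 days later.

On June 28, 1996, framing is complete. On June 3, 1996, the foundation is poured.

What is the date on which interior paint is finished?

Framing is complete: Jun 28, 1996.
The roof is dried-in: Jun 28, 1996 + 9 days = Jul 7, 1996.
Rough electrical passes inspection: Jul 7, 1996 + 28 days = Aug 4, 1996.
The foundation is poured: Jun 3, 1996.
The foundation has cured: Jun 3, 1996 + 23 days = Jun 26, 1996.
Drywall is hung: Jun 26, 1996 + 52 days = Aug 17, 1996.
Both prerequisites met — rough electrical passes inspection (Aug 4, 1996), drywall is hung (Aug 17, 1996); the later is Aug 17, 1996.
Interior paint is finished: Aug 17, 1996 + 12 days = Aug 29, 1996.

August 29, 1996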